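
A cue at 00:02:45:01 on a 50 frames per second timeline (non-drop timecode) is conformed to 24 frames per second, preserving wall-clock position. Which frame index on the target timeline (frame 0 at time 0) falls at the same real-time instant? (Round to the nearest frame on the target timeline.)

frame 3960

Source frame index: (0×3600 + 2×60 + 45) × 50 + 1 = 8251.
Real time: 8251 / (50) = 8251/50 s.
Target frame: (8251/50) × (24) = 99012/25 ≈ 3960.480 → 3960.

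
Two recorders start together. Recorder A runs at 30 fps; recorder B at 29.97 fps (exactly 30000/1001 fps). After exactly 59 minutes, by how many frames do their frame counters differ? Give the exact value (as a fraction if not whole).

59 min = 3540 s.
A emits 30 × 3540 = 106200 frames; B emits 30000/1001 × 3540 = 106200000/1001.
Difference = 106200/1001 frames (≈ 106.0939); B is behind A.

106200/1001 frames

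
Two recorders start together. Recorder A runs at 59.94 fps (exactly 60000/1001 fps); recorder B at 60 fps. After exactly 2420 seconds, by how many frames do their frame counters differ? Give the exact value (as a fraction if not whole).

A emits 60000/1001 × 2420 = 13200000/91 frames; B emits 60 × 2420 = 145200.
Difference = 13200/91 frames (≈ 145.0549); B is ahead of A.

13200/91 frames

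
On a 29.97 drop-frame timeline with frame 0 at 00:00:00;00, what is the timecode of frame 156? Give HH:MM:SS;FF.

Ten DF minutes hold 17982 frames, so frame 156 lies in block 0 (frames 0–17981) with 156 frames into that block.
The block's first minute is 1800 frames and the rest 1798 each; 156 frames reaches minute 0, so 0 × 18 + 0 × 2 = 0 labels have been skipped so far.
Adding those back, label number 156 + 0 = 156 at 30 labels/s is 5 s + 6 f = 0 h 0 min 5 s frame 6, i.e. 00:00:05;06.

00:00:05;06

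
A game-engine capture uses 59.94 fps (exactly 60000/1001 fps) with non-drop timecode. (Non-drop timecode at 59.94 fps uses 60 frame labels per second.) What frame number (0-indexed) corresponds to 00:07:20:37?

frame 26437

Total seconds to the label: (0 × 3600 + 7 × 60 + 20) = 440.
Frame index = 440 × 60 + 37 = 26437.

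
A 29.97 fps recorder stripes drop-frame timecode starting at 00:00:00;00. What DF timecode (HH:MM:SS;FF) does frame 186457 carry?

Each 10-minute DF block holds 10 × 60 × 30 − 9 × 2 = 17982 frames. 186457 ÷ 17982 → 10 full blocks, remainder 6637.
Within the partial block the first minute is 1800 frames and each further minute 1798, so 3 further minute boundaries passed. Total skipped labels = 18 × 10 + 2 × 3 = 186.
Non-drop label index = 186457 + 186 = 186643; at 30 labels/s that is 01:43:41:13, i.e. DF 01:43:41;13.

01:43:41;13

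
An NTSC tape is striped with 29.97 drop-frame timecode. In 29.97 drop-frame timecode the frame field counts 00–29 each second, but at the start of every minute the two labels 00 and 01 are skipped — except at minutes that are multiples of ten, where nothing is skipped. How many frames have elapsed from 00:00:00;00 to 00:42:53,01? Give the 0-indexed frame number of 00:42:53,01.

77115

Complete 10-minute blocks: 4, each 17982 frames → 71928.
Remaining 2 whole minutes in the current block: 1800 + 1 × 1798 = 3598 frames.
Within the current minute: 53 × 30 + 1 − 2 = 1589 (labels ;00/;01 skipped at this minute). Total = 71928 + 3598 + 1589 = 77115.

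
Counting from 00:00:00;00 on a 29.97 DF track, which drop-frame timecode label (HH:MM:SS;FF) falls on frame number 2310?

Ten DF minutes hold 17982 frames, so frame 2310 lies in block 0 (frames 0–17981) with 2310 frames into that block.
The block's first minute is 1800 frames and the rest 1798 each; 2310 frames reaches minute 1, so 0 × 18 + 1 × 2 = 2 labels have been skipped so far.
Adding those back, label number 2310 + 2 = 2312 at 30 labels/s is 77 s + 2 f = 0 h 1 min 17 s frame 2, i.e. 00:01:17;02.

00:01:17;02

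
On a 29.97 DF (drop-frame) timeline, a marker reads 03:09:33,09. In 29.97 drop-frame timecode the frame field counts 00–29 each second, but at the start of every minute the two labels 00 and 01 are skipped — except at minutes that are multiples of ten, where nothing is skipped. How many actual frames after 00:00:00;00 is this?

340857

As if non-drop at 30 labels/s: (3 × 3600 + 9 × 60 + 33) × 30 + 9 = 341199.
Minute boundaries passed: 189; those not divisible by 10: 189 − 18 = 171; dropped labels = 2 × 171 = 342.
Actual frame index = 341199 − 342 = 340857.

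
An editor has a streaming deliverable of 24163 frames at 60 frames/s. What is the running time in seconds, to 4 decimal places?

Running time = 24163 × 1/60 = 24163/60 s ≈ 402.7167 s.

402.7167 seconds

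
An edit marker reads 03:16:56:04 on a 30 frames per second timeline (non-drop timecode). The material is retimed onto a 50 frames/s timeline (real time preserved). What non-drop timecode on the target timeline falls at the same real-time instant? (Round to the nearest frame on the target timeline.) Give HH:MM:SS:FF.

03:16:56:07

Source frame index: (3×3600 + 16×60 + 56) × 30 + 4 = 354484.
Real time: 354484 / (30) = 177242/15 s.
Target frame: (177242/15) × (50) = 1772420/3 ≈ 590806.667 → 590807.
At 50 labels/s: frame 590807 → 03:16:56:07.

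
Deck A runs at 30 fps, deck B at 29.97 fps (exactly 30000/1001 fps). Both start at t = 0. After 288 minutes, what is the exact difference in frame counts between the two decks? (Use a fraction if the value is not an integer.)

518400/1001 frames

288 min = 17280 s.
A emits 30 × 17280 = 518400 frames; B emits 30000/1001 × 17280 = 518400000/1001.
Difference = 518400/1001 frames (≈ 517.8821); B is behind A.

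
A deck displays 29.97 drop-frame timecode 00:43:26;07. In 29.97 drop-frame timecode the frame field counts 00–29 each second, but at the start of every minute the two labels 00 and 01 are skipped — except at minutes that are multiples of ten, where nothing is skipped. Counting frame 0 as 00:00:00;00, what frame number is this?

Complete 10-minute blocks: 4, each 17982 frames → 71928.
Remaining 3 whole minutes in the current block: 1800 + 2 × 1798 = 5396 frames.
Within the current minute: 26 × 30 + 7 − 2 = 785 (labels ;00/;01 skipped at this minute). Total = 71928 + 5396 + 785 = 78109.

78109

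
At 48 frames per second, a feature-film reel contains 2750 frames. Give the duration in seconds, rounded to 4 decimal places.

57.2917 seconds

Running time = 2750 × 1/48 = 1375/24 s ≈ 57.2917 s.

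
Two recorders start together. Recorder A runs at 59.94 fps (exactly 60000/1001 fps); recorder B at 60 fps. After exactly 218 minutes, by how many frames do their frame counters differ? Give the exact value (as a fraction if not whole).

218 min = 13080 s.
A emits 60000/1001 × 13080 = 784800000/1001 frames; B emits 60 × 13080 = 784800.
Difference = 784800/1001 frames (≈ 784.0160); B is ahead of A.

784800/1001 frames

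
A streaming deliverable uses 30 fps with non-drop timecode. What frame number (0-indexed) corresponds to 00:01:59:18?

frame 3588

Total seconds to the label: (0 × 3600 + 1 × 60 + 59) = 119.
Frame index = 119 × 30 + 18 = 3588.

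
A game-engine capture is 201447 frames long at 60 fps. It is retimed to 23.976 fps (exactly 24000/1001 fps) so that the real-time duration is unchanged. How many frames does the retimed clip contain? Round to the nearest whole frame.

Frames at target rate = 201447 × (24000/1001) / (60) = 80578800/1001 ≈ 80498.302.
Nearest whole frame: 80498.

80498 frames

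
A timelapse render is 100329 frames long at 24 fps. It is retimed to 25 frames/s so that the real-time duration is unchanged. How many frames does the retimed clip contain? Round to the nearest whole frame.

Frames at target rate = 100329 × (25) / (24) = 836075/8 ≈ 104509.375.
Nearest whole frame: 104509.

104509 frames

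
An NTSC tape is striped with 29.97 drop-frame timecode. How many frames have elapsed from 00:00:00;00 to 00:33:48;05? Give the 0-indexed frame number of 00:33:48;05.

60785

Complete 10-minute blocks: 3, each 17982 frames → 53946.
Remaining 3 whole minutes in the current block: 1800 + 2 × 1798 = 5396 frames.
Within the current minute: 48 × 30 + 5 − 2 = 1443 (labels ;00/;01 skipped at this minute). Total = 53946 + 5396 + 1443 = 60785.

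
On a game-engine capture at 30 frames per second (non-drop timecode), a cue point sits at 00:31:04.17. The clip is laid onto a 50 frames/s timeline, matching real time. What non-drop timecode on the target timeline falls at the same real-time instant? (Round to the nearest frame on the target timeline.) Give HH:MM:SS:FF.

Source frame index: (0×3600 + 31×60 + 4) × 30 + 17 = 55937.
Real time: 55937 / (30) = 55937/30 s.
Target frame: (55937/30) × (50) = 279685/3 ≈ 93228.333 → 93228.
At 50 labels/s: frame 93228 → 00:31:04:28.

00:31:04:28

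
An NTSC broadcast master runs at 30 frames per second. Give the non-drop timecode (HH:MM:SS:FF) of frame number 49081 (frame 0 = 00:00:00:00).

00:27:16:01

49081 ÷ 30 = 1636 full seconds, remainder 1 frame.
1636 s = 0 h 27 min 16 s.
Timecode: 00:27:16:01.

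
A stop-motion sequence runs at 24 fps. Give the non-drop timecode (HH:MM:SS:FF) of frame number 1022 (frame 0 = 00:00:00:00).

00:00:42:14

1022 ÷ 24 = 42 full seconds, remainder 14 frames.
42 s = 0 h 0 min 42 s.
Timecode: 00:00:42:14.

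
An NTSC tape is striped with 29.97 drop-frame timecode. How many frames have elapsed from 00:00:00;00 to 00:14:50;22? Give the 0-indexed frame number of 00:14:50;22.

As if non-drop at 30 labels/s: (0 × 3600 + 14 × 60 + 50) × 30 + 22 = 26722.
Minute boundaries passed: 14; those not divisible by 10: 14 − 1 = 13; dropped labels = 2 × 13 = 26.
Actual frame index = 26722 − 26 = 26696.

26696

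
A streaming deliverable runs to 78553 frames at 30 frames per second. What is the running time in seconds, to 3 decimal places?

2618.433 seconds

Running time = 78553 × 1/30 = 78553/30 s ≈ 2618.433 s.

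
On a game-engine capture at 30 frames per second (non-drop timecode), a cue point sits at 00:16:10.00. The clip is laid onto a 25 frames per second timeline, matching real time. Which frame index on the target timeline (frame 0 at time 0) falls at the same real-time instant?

frame 24250

Source frame index: (0×3600 + 16×60 + 10) × 30 + 0 = 29100.
Real time: 29100 / (30) = 970 s.
Target frame: (970) × (25) = 24250.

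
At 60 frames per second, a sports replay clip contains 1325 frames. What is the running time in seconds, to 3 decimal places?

22.083 seconds

Running time = 1325 × 1/60 = 265/12 s ≈ 22.083 s.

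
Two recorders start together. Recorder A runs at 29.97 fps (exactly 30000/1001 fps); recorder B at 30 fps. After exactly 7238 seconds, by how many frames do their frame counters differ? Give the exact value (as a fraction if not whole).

2820/13 frames

A emits 30000/1001 × 7238 = 2820000/13 frames; B emits 30 × 7238 = 217140.
Difference = 2820/13 frames (≈ 216.9231); B is ahead of A.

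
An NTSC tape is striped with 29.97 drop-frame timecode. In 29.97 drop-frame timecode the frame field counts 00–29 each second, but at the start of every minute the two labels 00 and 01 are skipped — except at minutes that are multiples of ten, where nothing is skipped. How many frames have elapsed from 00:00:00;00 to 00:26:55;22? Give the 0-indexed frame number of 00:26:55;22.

48424

Complete 10-minute blocks: 2, each 17982 frames → 35964.
Remaining 6 whole minutes in the current block: 1800 + 5 × 1798 = 10790 frames.
Within the current minute: 55 × 30 + 22 − 2 = 1670 (labels ;00/;01 skipped at this minute). Total = 35964 + 10790 + 1670 = 48424.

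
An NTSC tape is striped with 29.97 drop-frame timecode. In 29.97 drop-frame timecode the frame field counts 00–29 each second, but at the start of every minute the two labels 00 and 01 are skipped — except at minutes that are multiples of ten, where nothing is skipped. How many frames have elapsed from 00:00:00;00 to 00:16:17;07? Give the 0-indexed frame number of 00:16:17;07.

As if non-drop at 30 labels/s: (0 × 3600 + 16 × 60 + 17) × 30 + 7 = 29317.
Minute boundaries passed: 16; those not divisible by 10: 16 − 1 = 15; dropped labels = 2 × 15 = 30.
Actual frame index = 29317 − 30 = 29287.

29287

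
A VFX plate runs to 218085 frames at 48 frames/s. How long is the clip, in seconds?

4543.4375 seconds

Running time = 218085 / (48) = 4543.4375 s.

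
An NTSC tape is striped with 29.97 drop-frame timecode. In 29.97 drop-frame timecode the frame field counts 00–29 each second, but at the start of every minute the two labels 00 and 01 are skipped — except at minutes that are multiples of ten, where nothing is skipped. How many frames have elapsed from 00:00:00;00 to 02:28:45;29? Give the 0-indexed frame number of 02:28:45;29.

267511

As if non-drop at 30 labels/s: (2 × 3600 + 28 × 60 + 45) × 30 + 29 = 267779.
Minute boundaries passed: 148; those not divisible by 10: 148 − 14 = 134; dropped labels = 2 × 134 = 268.
Actual frame index = 267779 − 268 = 267511.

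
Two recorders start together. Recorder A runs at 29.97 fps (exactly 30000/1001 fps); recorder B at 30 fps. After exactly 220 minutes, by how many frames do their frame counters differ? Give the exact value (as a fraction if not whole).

36000/91 frames

220 min = 13200 s.
A emits 30000/1001 × 13200 = 36000000/91 frames; B emits 30 × 13200 = 396000.
Difference = 36000/91 frames (≈ 395.6044); B is ahead of A.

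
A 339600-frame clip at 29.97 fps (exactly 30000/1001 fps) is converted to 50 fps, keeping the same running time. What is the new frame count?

Target frames = source frames × (target rate / source rate) = 339600 × (50)/(30000/1001) = 339600 × 1001/600 = 566566.

566566 frames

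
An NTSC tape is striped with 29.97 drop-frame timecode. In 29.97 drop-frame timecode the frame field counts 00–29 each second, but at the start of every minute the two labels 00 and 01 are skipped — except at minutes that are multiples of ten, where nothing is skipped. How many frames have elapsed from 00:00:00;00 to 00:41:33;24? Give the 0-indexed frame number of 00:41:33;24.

74740

Complete 10-minute blocks: 4, each 17982 frames → 71928.
Remaining 1 whole minute in the current block: 1800 + 0 × 1798 = 1800 frames.
Within the current minute: 33 × 30 + 24 − 2 = 1012 (labels ;00/;01 skipped at this minute). Total = 71928 + 1800 + 1012 = 74740.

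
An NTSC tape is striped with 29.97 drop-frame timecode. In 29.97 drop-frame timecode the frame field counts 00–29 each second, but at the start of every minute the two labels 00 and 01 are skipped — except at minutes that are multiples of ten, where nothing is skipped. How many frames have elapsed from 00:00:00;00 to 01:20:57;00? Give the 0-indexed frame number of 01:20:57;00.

145566

As if non-drop at 30 labels/s: (1 × 3600 + 20 × 60 + 57) × 30 + 0 = 145710.
Minute boundaries passed: 80; those not divisible by 10: 80 − 8 = 72; dropped labels = 2 × 72 = 144.
Actual frame index = 145710 − 144 = 145566.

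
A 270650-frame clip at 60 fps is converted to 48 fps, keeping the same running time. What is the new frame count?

Target frames = source frames × (target rate / source rate) = 270650 × (48)/(60) = 270650 × 4/5 = 216520.

216520 frames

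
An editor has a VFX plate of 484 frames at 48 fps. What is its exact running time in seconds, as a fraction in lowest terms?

Running time = 484 ÷ (48) = 484 × 1/48 = 121/12 s.

121/12 seconds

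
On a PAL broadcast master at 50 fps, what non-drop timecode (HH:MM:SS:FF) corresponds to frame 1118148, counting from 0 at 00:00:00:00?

1118148 ÷ 50 = 22362 full seconds, remainder 48 frames.
22362 s = 6 h 12 min 42 s.
Timecode: 06:12:42:48.

06:12:42:48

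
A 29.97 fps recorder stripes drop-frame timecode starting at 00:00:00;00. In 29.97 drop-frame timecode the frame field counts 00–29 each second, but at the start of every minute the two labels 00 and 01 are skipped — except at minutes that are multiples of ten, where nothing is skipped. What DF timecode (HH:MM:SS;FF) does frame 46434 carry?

Each 10-minute DF block holds 10 × 60 × 30 − 9 × 2 = 17982 frames. 46434 ÷ 17982 → 2 full blocks, remainder 10470.
Within the partial block the first minute is 1800 frames and each further minute 1798, so 5 further minute boundaries passed. Total skipped labels = 18 × 2 + 2 × 5 = 46.
Non-drop label index = 46434 + 46 = 46480; at 30 labels/s that is 00:25:49:10, i.e. DF 00:25:49;10.

00:25:49;10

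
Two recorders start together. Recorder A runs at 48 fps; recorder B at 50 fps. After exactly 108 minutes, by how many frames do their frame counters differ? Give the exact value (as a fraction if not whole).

12960 frames

108 min = 6480 s.
A emits 48 × 6480 = 311040 frames; B emits 50 × 6480 = 324000.
Difference = 12960 frames; B is ahead of A.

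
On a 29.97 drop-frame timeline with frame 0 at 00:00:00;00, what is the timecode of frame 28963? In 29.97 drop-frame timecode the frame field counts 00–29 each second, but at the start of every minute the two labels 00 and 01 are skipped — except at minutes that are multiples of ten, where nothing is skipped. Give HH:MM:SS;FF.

00:16:06;13

Each 10-minute DF block holds 10 × 60 × 30 − 9 × 2 = 17982 frames. 28963 ÷ 17982 → 1 full block, remainder 10981.
Within the partial block the first minute is 1800 frames and each further minute 1798, so 6 further minute boundaries passed. Total skipped labels = 18 × 1 + 2 × 6 = 30.
Non-drop label index = 28963 + 30 = 28993; at 30 labels/s that is 00:16:06:13, i.e. DF 00:16:06;13.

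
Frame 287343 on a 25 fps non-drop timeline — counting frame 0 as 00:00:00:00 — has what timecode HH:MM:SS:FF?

287343 ÷ 25 = 11493 full seconds, remainder 18 frames.
11493 s = 3 h 11 min 33 s.
Timecode: 03:11:33:18.

03:11:33:18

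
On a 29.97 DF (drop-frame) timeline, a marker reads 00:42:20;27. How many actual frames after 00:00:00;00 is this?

As if non-drop at 30 labels/s: (0 × 3600 + 42 × 60 + 20) × 30 + 27 = 76227.
Minute boundaries passed: 42; those not divisible by 10: 42 − 4 = 38; dropped labels = 2 × 38 = 76.
Actual frame index = 76227 − 76 = 76151.

76151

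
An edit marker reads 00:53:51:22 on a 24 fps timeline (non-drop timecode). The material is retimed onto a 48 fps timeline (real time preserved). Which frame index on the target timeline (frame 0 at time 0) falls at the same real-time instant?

frame 155132

Source frame index: (0×3600 + 53×60 + 51) × 24 + 22 = 77566.
Real time: 77566 / (24) = 38783/12 s.
Target frame: (38783/12) × (48) = 155132.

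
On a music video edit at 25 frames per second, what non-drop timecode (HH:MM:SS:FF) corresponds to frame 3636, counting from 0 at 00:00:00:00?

00:02:25:11

3636 ÷ 25 = 145 full seconds, remainder 11 frames.
145 s = 0 h 2 min 25 s.
Timecode: 00:02:25:11.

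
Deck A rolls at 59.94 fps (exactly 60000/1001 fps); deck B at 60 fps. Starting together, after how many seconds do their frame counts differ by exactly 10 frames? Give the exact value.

1001/6 seconds

The gap grows by |60 − 60000/1001| = 60/1001 frames per second.
Time for a 10-frame gap: 10 ÷ (60/1001) = 1001/6 s.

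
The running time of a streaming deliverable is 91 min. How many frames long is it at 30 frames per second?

163800 frames

91 min = 5460 s.
Frames = 5460 × 30 = 163800.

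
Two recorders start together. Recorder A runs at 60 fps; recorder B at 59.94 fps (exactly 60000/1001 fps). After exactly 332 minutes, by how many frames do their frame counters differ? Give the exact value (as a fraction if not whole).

332 min = 19920 s.
A emits 60 × 19920 = 1195200 frames; B emits 60000/1001 × 19920 = 1195200000/1001.
Difference = 1195200/1001 frames (≈ 1194.0060); B is behind A.

1195200/1001 frames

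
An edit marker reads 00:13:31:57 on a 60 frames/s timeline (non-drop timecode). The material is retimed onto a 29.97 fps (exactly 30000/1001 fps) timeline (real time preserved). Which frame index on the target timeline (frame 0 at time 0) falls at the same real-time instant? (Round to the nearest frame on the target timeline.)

frame 24334

Source frame index: (0×3600 + 13×60 + 31) × 60 + 57 = 48717.
Real time: 48717 / (60) = 16239/20 s.
Target frame: (16239/20) × (30000/1001) = 24358500/1001 ≈ 24334.166 → 24334.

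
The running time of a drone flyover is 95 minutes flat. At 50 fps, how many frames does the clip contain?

95 min = 5700 s.
Frames = 5700 × 50 = 285000.

285000 frames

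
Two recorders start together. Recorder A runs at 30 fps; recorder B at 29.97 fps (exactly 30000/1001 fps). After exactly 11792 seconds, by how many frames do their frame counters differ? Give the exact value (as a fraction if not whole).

32160/91 frames

A emits 30 × 11792 = 353760 frames; B emits 30000/1001 × 11792 = 32160000/91.
Difference = 32160/91 frames (≈ 353.4066); B is behind A.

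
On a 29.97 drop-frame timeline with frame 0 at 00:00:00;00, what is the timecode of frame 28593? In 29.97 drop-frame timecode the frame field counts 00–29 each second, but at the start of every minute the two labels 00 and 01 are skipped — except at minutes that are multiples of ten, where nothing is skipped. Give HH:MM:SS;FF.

00:15:54;01

Each 10-minute DF block holds 10 × 60 × 30 − 9 × 2 = 17982 frames. 28593 ÷ 17982 → 1 full block, remainder 10611.
Within the partial block the first minute is 1800 frames and each further minute 1798, so 5 further minute boundaries passed. Total skipped labels = 18 × 1 + 2 × 5 = 28.
Non-drop label index = 28593 + 28 = 28621; at 30 labels/s that is 00:15:54:01, i.e. DF 00:15:54;01.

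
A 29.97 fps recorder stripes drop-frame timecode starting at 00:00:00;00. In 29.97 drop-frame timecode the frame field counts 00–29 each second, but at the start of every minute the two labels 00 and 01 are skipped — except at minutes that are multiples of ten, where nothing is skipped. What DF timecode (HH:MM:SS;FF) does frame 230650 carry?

02:08:16;02

Each 10-minute DF block holds 10 × 60 × 30 − 9 × 2 = 17982 frames. 230650 ÷ 17982 → 12 full blocks, remainder 14866.
Within the partial block the first minute is 1800 frames and each further minute 1798, so 8 further minute boundaries passed. Total skipped labels = 18 × 12 + 2 × 8 = 232.
Non-drop label index = 230650 + 232 = 230882; at 30 labels/s that is 02:08:16:02, i.e. DF 02:08:16;02.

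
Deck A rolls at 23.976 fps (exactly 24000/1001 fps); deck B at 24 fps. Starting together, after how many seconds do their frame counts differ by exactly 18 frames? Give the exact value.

750.75 seconds

The gap grows by |24 − 24000/1001| = 24/1001 frames per second.
Time for a 18-frame gap: 18 ÷ (24/1001) = 750.75 s.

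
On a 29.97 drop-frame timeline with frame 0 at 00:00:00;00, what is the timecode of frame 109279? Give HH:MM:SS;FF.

Ten DF minutes hold 17982 frames, so frame 109279 lies in block 6 (frames 107892–125873) with 1387 frames into that block.
The block's first minute is 1800 frames and the rest 1798 each; 1387 frames reaches minute 0, so 6 × 18 + 0 × 2 = 108 labels have been skipped so far.
Adding those back, label number 109279 + 108 = 109387 at 30 labels/s is 3646 s + 7 f = 1 h 0 min 46 s frame 7, i.e. 01:00:46;07.

01:00:46;07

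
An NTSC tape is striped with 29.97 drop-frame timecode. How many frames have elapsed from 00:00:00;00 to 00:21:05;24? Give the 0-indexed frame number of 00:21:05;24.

37936

As if non-drop at 30 labels/s: (0 × 3600 + 21 × 60 + 5) × 30 + 24 = 37974.
Minute boundaries passed: 21; those not divisible by 10: 21 − 2 = 19; dropped labels = 2 × 19 = 38.
Actual frame index = 37974 − 38 = 37936.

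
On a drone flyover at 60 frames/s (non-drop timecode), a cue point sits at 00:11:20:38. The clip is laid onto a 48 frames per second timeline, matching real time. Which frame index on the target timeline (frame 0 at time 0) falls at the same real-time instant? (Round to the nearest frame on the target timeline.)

Source frame index: (0×3600 + 11×60 + 20) × 60 + 38 = 40838.
Real time: 40838 / (60) = 20419/30 s.
Target frame: (20419/30) × (48) = 163352/5 ≈ 32670.400 → 32670.

frame 32670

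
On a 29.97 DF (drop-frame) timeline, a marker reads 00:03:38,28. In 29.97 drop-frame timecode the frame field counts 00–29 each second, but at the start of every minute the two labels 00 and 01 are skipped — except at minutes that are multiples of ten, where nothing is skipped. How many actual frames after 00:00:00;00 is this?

Complete 10-minute blocks: 0, each 17982 frames → 0.
Remaining 3 whole minutes in the current block: 1800 + 2 × 1798 = 5396 frames.
Within the current minute: 38 × 30 + 28 − 2 = 1166 (labels ;00/;01 skipped at this minute). Total = 0 + 5396 + 1166 = 6562.

6562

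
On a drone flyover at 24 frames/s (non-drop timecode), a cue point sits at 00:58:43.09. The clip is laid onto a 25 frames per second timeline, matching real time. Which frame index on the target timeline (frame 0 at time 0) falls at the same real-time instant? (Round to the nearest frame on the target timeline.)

Source frame index: (0×3600 + 58×60 + 43) × 24 + 9 = 84561.
Real time: 84561 / (24) = 28187/8 s.
Target frame: (28187/8) × (25) = 704675/8 ≈ 88084.375 → 88084.

frame 88084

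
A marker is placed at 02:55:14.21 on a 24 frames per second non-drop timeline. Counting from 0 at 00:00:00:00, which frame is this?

252357

Total seconds to the label: (2 × 3600 + 55 × 60 + 14) = 10514.
Frame index = 10514 × 24 + 21 = 252357.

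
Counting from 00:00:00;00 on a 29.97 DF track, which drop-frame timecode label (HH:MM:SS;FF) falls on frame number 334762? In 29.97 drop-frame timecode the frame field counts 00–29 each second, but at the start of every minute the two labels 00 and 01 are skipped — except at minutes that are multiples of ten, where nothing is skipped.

03:06:09;28

Each 10-minute DF block holds 10 × 60 × 30 − 9 × 2 = 17982 frames. 334762 ÷ 17982 → 18 full blocks, remainder 11086.
Within the partial block the first minute is 1800 frames and each further minute 1798, so 6 further minute boundaries passed. Total skipped labels = 18 × 18 + 2 × 6 = 336.
Non-drop label index = 334762 + 336 = 335098; at 30 labels/s that is 03:06:09:28, i.e. DF 03:06:09;28.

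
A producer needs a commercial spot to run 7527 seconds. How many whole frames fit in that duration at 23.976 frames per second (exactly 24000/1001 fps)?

Frames = 7527 × 24000/1001 = 13896000/77 ≈ 180467.5325.
Complete frames: 180467.

180467 frames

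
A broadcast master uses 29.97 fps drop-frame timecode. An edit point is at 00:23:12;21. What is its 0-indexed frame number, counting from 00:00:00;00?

41739

As if non-drop at 30 labels/s: (0 × 3600 + 23 × 60 + 12) × 30 + 21 = 41781.
Minute boundaries passed: 23; those not divisible by 10: 23 − 2 = 21; dropped labels = 2 × 21 = 42.
Actual frame index = 41781 − 42 = 41739.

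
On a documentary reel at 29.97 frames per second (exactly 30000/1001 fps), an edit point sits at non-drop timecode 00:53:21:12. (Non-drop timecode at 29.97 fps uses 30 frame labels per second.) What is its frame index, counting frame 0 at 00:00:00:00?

Total seconds to the label: (0 × 3600 + 53 × 60 + 21) = 3201.
Frame index = 3201 × 30 + 12 = 96042.

96042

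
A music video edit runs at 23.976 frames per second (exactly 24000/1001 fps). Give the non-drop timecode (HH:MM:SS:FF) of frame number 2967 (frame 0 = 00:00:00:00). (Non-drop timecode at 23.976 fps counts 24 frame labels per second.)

2967 ÷ 24 = 123 full seconds, remainder 15 frames.
123 s = 0 h 2 min 3 s.
Timecode: 00:02:03:15.

00:02:03:15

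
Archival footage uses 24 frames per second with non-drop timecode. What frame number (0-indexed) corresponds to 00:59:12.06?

frame 85254

Total seconds to the label: (0 × 3600 + 59 × 60 + 12) = 3552.
Frame index = 3552 × 24 + 6 = 85254.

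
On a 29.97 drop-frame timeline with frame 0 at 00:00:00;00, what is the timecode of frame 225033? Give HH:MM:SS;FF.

Ten DF minutes hold 17982 frames, so frame 225033 lies in block 12 (frames 215784–233765) with 9249 frames into that block.
The block's first minute is 1800 frames and the rest 1798 each; 9249 frames reaches minute 5, so 12 × 18 + 5 × 2 = 226 labels have been skipped so far.
Adding those back, label number 225033 + 226 = 225259 at 30 labels/s is 7508 s + 19 f = 2 h 5 min 8 s frame 19, i.e. 02:05:08;19.

02:05:08;19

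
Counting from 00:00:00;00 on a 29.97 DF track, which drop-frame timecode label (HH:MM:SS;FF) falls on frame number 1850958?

17:09:20;12

Ten DF minutes hold 17982 frames, so frame 1850958 lies in block 102 (frames 1834164–1852145) with 16794 frames into that block.
The block's first minute is 1800 frames and the rest 1798 each; 16794 frames reaches minute 9, so 102 × 18 + 9 × 2 = 1854 labels have been skipped so far.
Adding those back, label number 1850958 + 1854 = 1852812 at 30 labels/s is 61760 s + 12 f = 17 h 9 min 20 s frame 12, i.e. 17:09:20;12.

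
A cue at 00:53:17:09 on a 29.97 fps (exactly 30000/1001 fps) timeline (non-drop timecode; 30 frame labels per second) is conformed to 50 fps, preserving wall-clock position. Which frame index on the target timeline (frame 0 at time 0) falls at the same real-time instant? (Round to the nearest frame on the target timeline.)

Source frame index: (0×3600 + 53×60 + 17) × 30 + 9 = 95919.
Real time: 95919 / (30000/1001) = 32004973/10000 s.
Target frame: (32004973/10000) × (50) = 32004973/200 ≈ 160024.865 → 160025.

frame 160025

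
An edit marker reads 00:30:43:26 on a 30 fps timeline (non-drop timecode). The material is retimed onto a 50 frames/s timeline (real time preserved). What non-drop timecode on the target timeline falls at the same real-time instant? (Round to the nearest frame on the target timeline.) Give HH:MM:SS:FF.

00:30:43:43

Source frame index: (0×3600 + 30×60 + 43) × 30 + 26 = 55316.
Real time: 55316 / (30) = 27658/15 s.
Target frame: (27658/15) × (50) = 276580/3 ≈ 92193.333 → 92193.
At 50 labels/s: frame 92193 → 00:30:43:43.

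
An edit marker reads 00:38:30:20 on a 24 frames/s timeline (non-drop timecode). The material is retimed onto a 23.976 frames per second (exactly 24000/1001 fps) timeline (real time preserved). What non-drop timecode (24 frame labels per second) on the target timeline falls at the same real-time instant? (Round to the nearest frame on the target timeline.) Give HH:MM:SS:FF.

00:38:28:13

Source frame index: (0×3600 + 38×60 + 30) × 24 + 20 = 55460.
Real time: 55460 / (24) = 13865/6 s.
Target frame: (13865/6) × (24000/1001) = 55460000/1001 ≈ 55404.595 → 55405.
At 24 labels/s: frame 55405 → 00:38:28:13.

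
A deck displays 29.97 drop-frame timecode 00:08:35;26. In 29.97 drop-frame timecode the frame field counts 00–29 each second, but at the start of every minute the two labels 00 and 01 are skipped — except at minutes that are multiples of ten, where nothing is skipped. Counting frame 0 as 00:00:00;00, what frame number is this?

As if non-drop at 30 labels/s: (0 × 3600 + 8 × 60 + 35) × 30 + 26 = 15476.
Minute boundaries passed: 8; those not divisible by 10: 8 − 0 = 8; dropped labels = 2 × 8 = 16.
Actual frame index = 15476 − 16 = 15460.

15460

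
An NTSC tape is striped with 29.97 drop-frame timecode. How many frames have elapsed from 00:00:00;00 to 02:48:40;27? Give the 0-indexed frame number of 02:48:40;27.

Complete 10-minute blocks: 16, each 17982 frames → 287712.
Remaining 8 whole minutes in the current block: 1800 + 7 × 1798 = 14386 frames.
Within the current minute: 40 × 30 + 27 − 2 = 1225 (labels ;00/;01 skipped at this minute). Total = 287712 + 14386 + 1225 = 303323.

303323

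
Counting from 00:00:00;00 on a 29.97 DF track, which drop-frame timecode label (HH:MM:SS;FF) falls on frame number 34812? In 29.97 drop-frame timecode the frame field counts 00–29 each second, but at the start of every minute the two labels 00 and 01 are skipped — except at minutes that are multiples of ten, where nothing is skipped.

Each 10-minute DF block holds 10 × 60 × 30 − 9 × 2 = 17982 frames. 34812 ÷ 17982 → 1 full block, remainder 16830.
Within the partial block the first minute is 1800 frames and each further minute 1798, so 9 further minute boundaries passed. Total skipped labels = 18 × 1 + 2 × 9 = 36.
Non-drop label index = 34812 + 36 = 34848; at 30 labels/s that is 00:19:21:18, i.e. DF 00:19:21;18.

00:19:21;18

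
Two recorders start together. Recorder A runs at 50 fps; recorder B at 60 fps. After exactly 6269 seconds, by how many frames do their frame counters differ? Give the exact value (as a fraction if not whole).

62690 frames

A emits 50 × 6269 = 313450 frames; B emits 60 × 6269 = 376140.
Difference = 62690 frames; B is ahead of A.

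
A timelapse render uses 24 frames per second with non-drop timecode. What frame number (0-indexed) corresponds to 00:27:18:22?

Total seconds to the label: (0 × 3600 + 27 × 60 + 18) = 1638.
Frame index = 1638 × 24 + 22 = 39334.

frame 39334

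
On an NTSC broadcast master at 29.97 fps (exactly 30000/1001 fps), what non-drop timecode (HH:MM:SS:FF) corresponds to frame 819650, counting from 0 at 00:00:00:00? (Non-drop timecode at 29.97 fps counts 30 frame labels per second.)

07:35:21:20

819650 ÷ 30 = 27321 full seconds, remainder 20 frames.
27321 s = 7 h 35 min 21 s.
Timecode: 07:35:21:20.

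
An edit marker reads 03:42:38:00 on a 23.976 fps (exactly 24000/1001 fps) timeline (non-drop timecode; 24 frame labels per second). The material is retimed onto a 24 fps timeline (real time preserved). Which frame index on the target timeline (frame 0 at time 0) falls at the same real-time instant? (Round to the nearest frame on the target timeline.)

frame 320913

Source frame index: (3×3600 + 42×60 + 38) × 24 + 0 = 320592.
Real time: 320592 / (24000/1001) = 6685679/500 s.
Target frame: (6685679/500) × (24) = 40114074/125 ≈ 320912.592 → 320913.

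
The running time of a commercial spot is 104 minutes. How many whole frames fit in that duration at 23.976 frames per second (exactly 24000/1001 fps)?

149610 frames

104 min = 6240 s.
Frames = 6240 × 24000/1001 = 11520000/77 ≈ 149610.3896.
Complete frames: 149610.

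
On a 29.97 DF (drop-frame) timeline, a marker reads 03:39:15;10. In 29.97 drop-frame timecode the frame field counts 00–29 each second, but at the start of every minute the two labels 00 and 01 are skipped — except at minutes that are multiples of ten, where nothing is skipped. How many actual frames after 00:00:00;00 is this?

As if non-drop at 30 labels/s: (3 × 3600 + 39 × 60 + 15) × 30 + 10 = 394660.
Minute boundaries passed: 219; those not divisible by 10: 219 − 21 = 198; dropped labels = 2 × 198 = 396.
Actual frame index = 394660 − 396 = 394264.

394264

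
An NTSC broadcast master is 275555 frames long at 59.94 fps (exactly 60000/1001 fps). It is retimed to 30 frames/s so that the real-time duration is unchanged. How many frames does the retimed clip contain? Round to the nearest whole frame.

Frames at target rate = 275555 × (30) / (60000/1001) = 55166111/400 ≈ 137915.277.
Nearest whole frame: 137915.

137915 frames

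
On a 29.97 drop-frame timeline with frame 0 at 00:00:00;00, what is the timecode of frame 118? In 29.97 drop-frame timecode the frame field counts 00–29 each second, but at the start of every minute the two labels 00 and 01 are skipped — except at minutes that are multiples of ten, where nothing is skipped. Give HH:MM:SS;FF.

00:00:03;28

Each 10-minute DF block holds 10 × 60 × 30 − 9 × 2 = 17982 frames. 118 ÷ 17982 → 0 full blocks, remainder 118.
Within the partial block the first minute is 1800 frames and each further minute 1798, so 0 further minute boundaries passed. Total skipped labels = 18 × 0 + 2 × 0 = 0.
Non-drop label index = 118 + 0 = 118; at 30 labels/s that is 00:00:03:28, i.e. DF 00:00:03;28.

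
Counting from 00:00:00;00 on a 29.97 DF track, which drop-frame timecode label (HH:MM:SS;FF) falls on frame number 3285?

Each 10-minute DF block holds 10 × 60 × 30 − 9 × 2 = 17982 frames. 3285 ÷ 17982 → 0 full blocks, remainder 3285.
Within the partial block the first minute is 1800 frames and each further minute 1798, so 1 further minute boundary passed. Total skipped labels = 18 × 0 + 2 × 1 = 2.
Non-drop label index = 3285 + 2 = 3287; at 30 labels/s that is 00:01:49:17, i.e. DF 00:01:49;17.

00:01:49;17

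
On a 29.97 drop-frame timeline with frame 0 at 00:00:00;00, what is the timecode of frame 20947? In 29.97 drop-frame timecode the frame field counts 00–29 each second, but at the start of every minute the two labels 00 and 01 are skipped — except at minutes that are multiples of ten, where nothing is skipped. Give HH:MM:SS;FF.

Ten DF minutes hold 17982 frames, so frame 20947 lies in block 1 (frames 17982–35963) with 2965 frames into that block.
The block's first minute is 1800 frames and the rest 1798 each; 2965 frames reaches minute 1, so 1 × 18 + 1 × 2 = 20 labels have been skipped so far.
Adding those back, label number 20947 + 20 = 20967 at 30 labels/s is 698 s + 27 f = 0 h 11 min 38 s frame 27, i.e. 00:11:38;27.

00:11:38;27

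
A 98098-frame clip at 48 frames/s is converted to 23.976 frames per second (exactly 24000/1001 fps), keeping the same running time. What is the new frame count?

49000 frames

Target frames = source frames × (target rate / source rate) = 98098 × (24000/1001)/(48) = 98098 × 500/1001 = 49000.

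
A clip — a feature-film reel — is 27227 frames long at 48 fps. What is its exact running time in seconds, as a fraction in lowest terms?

Running time = 27227 ÷ (48) = 27227 × 1/48 = 27227/48 s.

27227/48 seconds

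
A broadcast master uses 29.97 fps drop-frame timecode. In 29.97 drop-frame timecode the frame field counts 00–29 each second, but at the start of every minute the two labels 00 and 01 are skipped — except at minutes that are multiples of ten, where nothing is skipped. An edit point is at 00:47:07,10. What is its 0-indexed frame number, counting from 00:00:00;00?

84734

As if non-drop at 30 labels/s: (0 × 3600 + 47 × 60 + 7) × 30 + 10 = 84820.
Minute boundaries passed: 47; those not divisible by 10: 47 − 4 = 43; dropped labels = 2 × 43 = 86.
Actual frame index = 84820 − 86 = 84734.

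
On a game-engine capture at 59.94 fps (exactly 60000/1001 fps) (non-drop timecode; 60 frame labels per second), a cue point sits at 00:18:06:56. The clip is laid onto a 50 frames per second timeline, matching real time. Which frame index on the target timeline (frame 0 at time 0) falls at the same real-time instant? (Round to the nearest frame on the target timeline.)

Source frame index: (0×3600 + 18×60 + 6) × 60 + 56 = 65216.
Real time: 65216 / (60000/1001) = 2040038/1875 s.
Target frame: (2040038/1875) × (50) = 4080076/75 ≈ 54401.013 → 54401.

frame 54401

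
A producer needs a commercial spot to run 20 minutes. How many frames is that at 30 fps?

20 min = 1200 s.
Frames = 1200 × 30 = 36000.

36000 frames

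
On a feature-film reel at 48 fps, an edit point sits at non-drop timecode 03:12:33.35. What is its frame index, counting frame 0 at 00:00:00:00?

554579

Total seconds to the label: (3 × 3600 + 12 × 60 + 33) = 11553.
Frame index = 11553 × 48 + 35 = 554579.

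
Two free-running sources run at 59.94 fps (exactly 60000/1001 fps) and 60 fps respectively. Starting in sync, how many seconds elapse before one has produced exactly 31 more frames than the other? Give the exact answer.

31031/60 seconds

The gap grows by |60 − 60000/1001| = 60/1001 frames per second.
Time for a 31-frame gap: 31 ÷ (60/1001) = 31031/60 s.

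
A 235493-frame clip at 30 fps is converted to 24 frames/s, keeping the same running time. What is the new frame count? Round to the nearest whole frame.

188394 frames

Frames at target rate = 235493 × (24) / (30) = 941972/5 ≈ 188394.400.
Nearest whole frame: 188394.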